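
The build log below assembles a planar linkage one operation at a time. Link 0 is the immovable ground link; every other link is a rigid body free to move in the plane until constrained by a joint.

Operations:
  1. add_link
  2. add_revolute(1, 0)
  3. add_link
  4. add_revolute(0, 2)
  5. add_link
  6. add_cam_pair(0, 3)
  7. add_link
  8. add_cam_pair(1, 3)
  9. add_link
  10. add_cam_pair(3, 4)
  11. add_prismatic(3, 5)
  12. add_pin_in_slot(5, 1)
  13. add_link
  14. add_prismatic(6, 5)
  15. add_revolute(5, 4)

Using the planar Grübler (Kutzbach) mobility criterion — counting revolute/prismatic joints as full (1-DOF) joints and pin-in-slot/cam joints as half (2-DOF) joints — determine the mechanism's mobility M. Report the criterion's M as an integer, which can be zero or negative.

L=1 J1=0 J2=0
add link → L=2 J1=0 J2=0
R@1,0 dof=1 J1 → L=2 J1=1 J2=0
add link → L=3 J1=1 J2=0
R@0,2 dof=1 J1 → L=3 J1=2 J2=0
add link → L=4 J1=2 J2=0
C@0,3 dof=2 J2 → L=4 J1=2 J2=1
add link → L=5 J1=2 J2=1
C@1,3 dof=2 J2 → L=5 J1=2 J2=2
add link → L=6 J1=2 J2=2
C@3,4 dof=2 J2 → L=6 J1=2 J2=3
P@3,5 dof=1 J1 → L=6 J1=3 J2=3
PS@5,1 dof=2 J2 → L=6 J1=3 J2=4
add link → L=7 J1=3 J2=4
P@6,5 dof=1 J1 → L=7 J1=4 J2=4
R@5,4 dof=1 J1 → L=7 J1=5 J2=4
M=3(L−1)−2J1−J2=3·6−2·5−4=4

M = 4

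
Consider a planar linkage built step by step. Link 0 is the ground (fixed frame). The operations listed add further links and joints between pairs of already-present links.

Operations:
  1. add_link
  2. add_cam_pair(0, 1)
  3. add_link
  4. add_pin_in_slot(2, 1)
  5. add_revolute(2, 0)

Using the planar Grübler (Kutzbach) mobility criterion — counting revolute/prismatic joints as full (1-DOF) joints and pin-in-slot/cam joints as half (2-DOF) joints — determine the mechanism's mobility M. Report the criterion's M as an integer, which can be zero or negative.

ground; <1,0,0>
#1 <2,0,0>
C:0↔1 J2 <2,0,1>
#2 <3,0,1>
PS:2↔1 J2 <3,0,2>
R:2↔0 J1 <3,1,2>
3×2 − 2×1 − 1×2 = 2

M = 2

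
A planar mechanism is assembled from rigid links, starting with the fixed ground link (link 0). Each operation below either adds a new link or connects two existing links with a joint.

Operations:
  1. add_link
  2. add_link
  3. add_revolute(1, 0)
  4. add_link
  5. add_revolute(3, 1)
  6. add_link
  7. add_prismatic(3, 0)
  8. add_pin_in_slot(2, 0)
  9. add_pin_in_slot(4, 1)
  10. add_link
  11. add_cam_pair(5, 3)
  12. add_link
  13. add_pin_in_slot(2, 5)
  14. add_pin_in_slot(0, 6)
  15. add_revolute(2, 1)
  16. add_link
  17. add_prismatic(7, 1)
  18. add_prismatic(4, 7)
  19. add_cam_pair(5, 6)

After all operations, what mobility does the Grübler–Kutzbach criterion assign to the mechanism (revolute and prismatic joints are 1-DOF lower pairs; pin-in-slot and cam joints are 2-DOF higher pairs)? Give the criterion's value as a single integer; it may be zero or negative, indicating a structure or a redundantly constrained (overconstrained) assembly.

M = 3

link 0 = ground. State L|J1|J2 = 1|0|0
+link1  2|0|0
+link2  3|0|0
R(1,0) f=1→J1  3|1|0
+link3  4|1|0
R(3,1) f=1→J1  4|2|0
+link4  5|2|0
P(3,0) f=1→J1  5|3|0
PS(2,0) f=2→J2  5|3|1
PS(4,1) f=2→J2  5|3|2
+link5  6|3|2
C(5,3) f=2→J2  6|3|3
+link6  7|3|3
PS(2,5) f=2→J2  7|3|4
PS(0,6) f=2→J2  7|3|5
R(2,1) f=1→J1  7|4|5
+link7  8|4|5
P(7,1) f=1→J1  8|5|5
P(4,7) f=1→J1  8|6|5
C(5,6) f=2→J2  8|6|6
M = 3(8−1)−2·6−6 = 21−12−6 = 3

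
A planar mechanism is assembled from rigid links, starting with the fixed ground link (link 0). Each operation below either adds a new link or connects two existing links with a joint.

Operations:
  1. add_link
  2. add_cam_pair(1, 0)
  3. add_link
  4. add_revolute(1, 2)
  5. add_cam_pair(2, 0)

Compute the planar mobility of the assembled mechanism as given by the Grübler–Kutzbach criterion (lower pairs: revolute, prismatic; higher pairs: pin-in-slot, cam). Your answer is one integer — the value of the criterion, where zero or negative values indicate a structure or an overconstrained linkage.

M = 2

link 0 = ground. State L|J1|J2 = 1|0|0
+link1  2|0|0
C(1,0) f=2→J2  2|0|1
+link2  3|0|1
R(1,2) f=1→J1  3|1|1
C(2,0) f=2→J2  3|1|2
M = 3(3−1)−2·1−2 = 6−2−2 = 2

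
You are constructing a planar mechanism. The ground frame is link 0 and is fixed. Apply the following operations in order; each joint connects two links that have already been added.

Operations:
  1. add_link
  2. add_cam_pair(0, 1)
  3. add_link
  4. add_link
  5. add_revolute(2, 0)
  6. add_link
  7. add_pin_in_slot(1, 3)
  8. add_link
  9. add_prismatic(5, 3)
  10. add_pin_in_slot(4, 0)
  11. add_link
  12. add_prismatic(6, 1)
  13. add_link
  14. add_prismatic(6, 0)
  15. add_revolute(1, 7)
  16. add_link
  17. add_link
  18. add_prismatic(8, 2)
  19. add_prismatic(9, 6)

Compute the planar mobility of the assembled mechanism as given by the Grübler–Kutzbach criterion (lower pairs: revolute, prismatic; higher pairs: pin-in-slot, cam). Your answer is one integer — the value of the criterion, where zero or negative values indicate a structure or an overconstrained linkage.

M = 10

L=1 J1=0 J2=0
add link → L=2 J1=0 J2=0
C@0,1 dof=2 J2 → L=2 J1=0 J2=1
add link → L=3 J1=0 J2=1
add link → L=4 J1=0 J2=1
R@2,0 dof=1 J1 → L=4 J1=1 J2=1
add link → L=5 J1=1 J2=1
PS@1,3 dof=2 J2 → L=5 J1=1 J2=2
add link → L=6 J1=1 J2=2
P@5,3 dof=1 J1 → L=6 J1=2 J2=2
PS@4,0 dof=2 J2 → L=6 J1=2 J2=3
add link → L=7 J1=2 J2=3
P@6,1 dof=1 J1 → L=7 J1=3 J2=3
add link → L=8 J1=3 J2=3
P@6,0 dof=1 J1 → L=8 J1=4 J2=3
R@1,7 dof=1 J1 → L=8 J1=5 J2=3
add link → L=9 J1=5 J2=3
add link → L=10 J1=5 J2=3
P@8,2 dof=1 J1 → L=10 J1=6 J2=3
P@9,6 dof=1 J1 → L=10 J1=7 J2=3
M=3(L−1)−2J1−J2=3·9−2·7−3=10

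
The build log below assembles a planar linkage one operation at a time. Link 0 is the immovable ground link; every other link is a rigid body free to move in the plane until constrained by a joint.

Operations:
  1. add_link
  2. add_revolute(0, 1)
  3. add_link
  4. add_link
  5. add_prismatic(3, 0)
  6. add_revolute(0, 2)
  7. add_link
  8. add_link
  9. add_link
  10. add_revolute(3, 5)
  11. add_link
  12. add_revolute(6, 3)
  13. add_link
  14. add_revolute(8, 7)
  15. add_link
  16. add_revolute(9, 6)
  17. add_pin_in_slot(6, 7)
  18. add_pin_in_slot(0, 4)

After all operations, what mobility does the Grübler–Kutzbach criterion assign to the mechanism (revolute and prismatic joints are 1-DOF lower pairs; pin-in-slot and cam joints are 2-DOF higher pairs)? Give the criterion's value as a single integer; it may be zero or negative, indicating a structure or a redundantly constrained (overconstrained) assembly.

M = 11

L=1 J1=0 J2=0
add link → L=2 J1=0 J2=0
R@0,1 dof=1 J1 → L=2 J1=1 J2=0
add link → L=3 J1=1 J2=0
add link → L=4 J1=1 J2=0
P@3,0 dof=1 J1 → L=4 J1=2 J2=0
R@0,2 dof=1 J1 → L=4 J1=3 J2=0
add link → L=5 J1=3 J2=0
add link → L=6 J1=3 J2=0
add link → L=7 J1=3 J2=0
R@3,5 dof=1 J1 → L=7 J1=4 J2=0
add link → L=8 J1=4 J2=0
R@6,3 dof=1 J1 → L=8 J1=5 J2=0
add link → L=9 J1=5 J2=0
R@8,7 dof=1 J1 → L=9 J1=6 J2=0
add link → L=10 J1=6 J2=0
R@9,6 dof=1 J1 → L=10 J1=7 J2=0
PS@6,7 dof=2 J2 → L=10 J1=7 J2=1
PS@0,4 dof=2 J2 → L=10 J1=7 J2=2
M=3(L−1)−2J1−J2=3·9−2·7−2=11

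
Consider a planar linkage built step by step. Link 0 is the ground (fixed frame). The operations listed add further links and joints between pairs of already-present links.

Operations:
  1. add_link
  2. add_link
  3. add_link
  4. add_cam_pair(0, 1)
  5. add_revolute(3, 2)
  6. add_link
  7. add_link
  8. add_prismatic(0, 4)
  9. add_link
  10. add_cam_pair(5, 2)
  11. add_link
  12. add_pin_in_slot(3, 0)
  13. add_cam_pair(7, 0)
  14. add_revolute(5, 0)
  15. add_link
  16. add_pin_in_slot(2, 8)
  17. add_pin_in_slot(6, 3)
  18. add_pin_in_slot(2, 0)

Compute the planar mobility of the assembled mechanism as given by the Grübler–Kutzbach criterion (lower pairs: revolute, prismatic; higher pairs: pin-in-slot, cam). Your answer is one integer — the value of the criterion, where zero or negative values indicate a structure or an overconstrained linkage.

link 0 = ground. State L|J1|J2 = 1|0|0
+link1  2|0|0
+link2  3|0|0
+link3  4|0|0
C(0,1) f=2→J2  4|0|1
R(3,2) f=1→J1  4|1|1
+link4  5|1|1
+link5  6|1|1
P(0,4) f=1→J1  6|2|1
+link6  7|2|1
C(5,2) f=2→J2  7|2|2
+link7  8|2|2
PS(3,0) f=2→J2  8|2|3
C(7,0) f=2→J2  8|2|4
R(5,0) f=1→J1  8|3|4
+link8  9|3|4
PS(2,8) f=2→J2  9|3|5
PS(6,3) f=2→J2  9|3|6
PS(2,0) f=2→J2  9|3|7
M = 3(9−1)−2·3−7 = 24−6−7 = 11

M = 11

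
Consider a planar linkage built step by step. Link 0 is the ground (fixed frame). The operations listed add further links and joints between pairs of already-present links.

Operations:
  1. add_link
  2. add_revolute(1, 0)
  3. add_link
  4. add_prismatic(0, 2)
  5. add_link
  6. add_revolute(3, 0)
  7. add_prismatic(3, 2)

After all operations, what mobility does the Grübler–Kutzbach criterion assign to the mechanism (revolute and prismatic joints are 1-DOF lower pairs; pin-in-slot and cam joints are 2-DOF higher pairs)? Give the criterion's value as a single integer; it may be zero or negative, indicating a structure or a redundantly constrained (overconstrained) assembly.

L=1 J1=0 J2=0
add link → L=2 J1=0 J2=0
R@1,0 dof=1 J1 → L=2 J1=1 J2=0
add link → L=3 J1=1 J2=0
P@0,2 dof=1 J1 → L=3 J1=2 J2=0
add link → L=4 J1=2 J2=0
R@3,0 dof=1 J1 → L=4 J1=3 J2=0
P@3,2 dof=1 J1 → L=4 J1=4 J2=0
M=3(L−1)−2J1−J2=3·3−2·4−0=1

M = 1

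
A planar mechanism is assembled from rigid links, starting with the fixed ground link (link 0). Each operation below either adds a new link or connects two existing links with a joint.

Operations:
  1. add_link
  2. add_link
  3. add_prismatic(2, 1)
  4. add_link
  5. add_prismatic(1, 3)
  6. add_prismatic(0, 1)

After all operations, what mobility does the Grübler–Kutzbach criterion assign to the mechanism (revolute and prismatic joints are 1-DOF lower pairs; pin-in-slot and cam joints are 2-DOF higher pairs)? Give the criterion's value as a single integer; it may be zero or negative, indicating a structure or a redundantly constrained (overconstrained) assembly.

L=1 J1=0 J2=0
add link → L=2 J1=0 J2=0
add link → L=3 J1=0 J2=0
P@2,1 dof=1 J1 → L=3 J1=1 J2=0
add link → L=4 J1=1 J2=0
P@1,3 dof=1 J1 → L=4 J1=2 J2=0
P@0,1 dof=1 J1 → L=4 J1=3 J2=0
M=3(L−1)−2J1−J2=3·3−2·3−0=3

M = 3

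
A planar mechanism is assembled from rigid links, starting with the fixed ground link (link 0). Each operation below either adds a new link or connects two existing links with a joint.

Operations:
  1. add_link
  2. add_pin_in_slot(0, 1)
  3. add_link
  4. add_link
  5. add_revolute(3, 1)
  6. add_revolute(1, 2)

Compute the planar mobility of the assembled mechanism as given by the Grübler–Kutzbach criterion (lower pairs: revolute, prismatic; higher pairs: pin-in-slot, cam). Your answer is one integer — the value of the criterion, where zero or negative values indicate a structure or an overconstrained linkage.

M = 4

L=1 J1=0 J2=0
add link → L=2 J1=0 J2=0
PS@0,1 dof=2 J2 → L=2 J1=0 J2=1
add link → L=3 J1=0 J2=1
add link → L=4 J1=0 J2=1
R@3,1 dof=1 J1 → L=4 J1=1 J2=1
R@1,2 dof=1 J1 → L=4 J1=2 J2=1
M=3(L−1)−2J1−J2=3·3−2·2−1=4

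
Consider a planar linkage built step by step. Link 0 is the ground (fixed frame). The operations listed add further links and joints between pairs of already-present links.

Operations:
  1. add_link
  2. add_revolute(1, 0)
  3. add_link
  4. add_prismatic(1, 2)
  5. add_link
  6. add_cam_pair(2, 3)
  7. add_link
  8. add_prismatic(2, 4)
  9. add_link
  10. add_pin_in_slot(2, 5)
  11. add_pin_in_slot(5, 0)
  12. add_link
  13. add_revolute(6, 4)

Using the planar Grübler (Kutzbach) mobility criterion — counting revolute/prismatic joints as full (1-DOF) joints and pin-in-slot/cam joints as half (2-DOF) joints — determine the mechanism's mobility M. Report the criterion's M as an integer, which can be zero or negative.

ground; <1,0,0>
#1 <2,0,0>
R:1↔0 J1 <2,1,0>
#2 <3,1,0>
P:1↔2 J1 <3,2,0>
#3 <4,2,0>
C:2↔3 J2 <4,2,1>
#4 <5,2,1>
P:2↔4 J1 <5,3,1>
#5 <6,3,1>
PS:2↔5 J2 <6,3,2>
PS:5↔0 J2 <6,3,3>
#6 <7,3,3>
R:6↔4 J1 <7,4,3>
3×6 − 2×4 − 1×3 = 7

M = 7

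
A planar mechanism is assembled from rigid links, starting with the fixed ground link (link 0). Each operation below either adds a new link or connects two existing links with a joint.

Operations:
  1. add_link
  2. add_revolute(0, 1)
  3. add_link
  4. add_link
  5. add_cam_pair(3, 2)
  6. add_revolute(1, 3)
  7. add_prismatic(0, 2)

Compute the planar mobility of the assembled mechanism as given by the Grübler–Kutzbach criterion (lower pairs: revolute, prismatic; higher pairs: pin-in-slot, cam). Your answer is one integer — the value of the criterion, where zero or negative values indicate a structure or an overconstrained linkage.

M = 2

ground; <1,0,0>
#1 <2,0,0>
R:0↔1 J1 <2,1,0>
#2 <3,1,0>
#3 <4,1,0>
C:3↔2 J2 <4,1,1>
R:1↔3 J1 <4,2,1>
P:0↔2 J1 <4,3,1>
3×3 − 2×3 − 1×1 = 2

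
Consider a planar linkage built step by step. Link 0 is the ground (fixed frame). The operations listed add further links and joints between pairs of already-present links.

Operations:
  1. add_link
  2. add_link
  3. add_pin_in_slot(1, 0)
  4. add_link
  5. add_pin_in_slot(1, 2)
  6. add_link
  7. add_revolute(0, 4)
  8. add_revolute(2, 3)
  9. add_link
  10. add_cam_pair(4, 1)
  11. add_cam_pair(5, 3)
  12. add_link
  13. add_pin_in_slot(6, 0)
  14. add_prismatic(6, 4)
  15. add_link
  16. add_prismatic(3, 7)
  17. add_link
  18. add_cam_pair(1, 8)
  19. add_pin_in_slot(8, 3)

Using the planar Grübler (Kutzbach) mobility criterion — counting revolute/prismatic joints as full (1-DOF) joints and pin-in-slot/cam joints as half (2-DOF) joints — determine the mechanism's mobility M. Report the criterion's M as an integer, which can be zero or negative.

L=1 J1=0 J2=0
add link → L=2 J1=0 J2=0
add link → L=3 J1=0 J2=0
PS@1,0 dof=2 J2 → L=3 J1=0 J2=1
add link → L=4 J1=0 J2=1
PS@1,2 dof=2 J2 → L=4 J1=0 J2=2
add link → L=5 J1=0 J2=2
R@0,4 dof=1 J1 → L=5 J1=1 J2=2
R@2,3 dof=1 J1 → L=5 J1=2 J2=2
add link → L=6 J1=2 J2=2
C@4,1 dof=2 J2 → L=6 J1=2 J2=3
C@5,3 dof=2 J2 → L=6 J1=2 J2=4
add link → L=7 J1=2 J2=4
PS@6,0 dof=2 J2 → L=7 J1=2 J2=5
P@6,4 dof=1 J1 → L=7 J1=3 J2=5
add link → L=8 J1=3 J2=5
P@3,7 dof=1 J1 → L=8 J1=4 J2=5
add link → L=9 J1=4 J2=5
C@1,8 dof=2 J2 → L=9 J1=4 J2=6
PS@8,3 dof=2 J2 → L=9 J1=4 J2=7
M=3(L−1)−2J1−J2=3·8−2·4−7=9

M = 9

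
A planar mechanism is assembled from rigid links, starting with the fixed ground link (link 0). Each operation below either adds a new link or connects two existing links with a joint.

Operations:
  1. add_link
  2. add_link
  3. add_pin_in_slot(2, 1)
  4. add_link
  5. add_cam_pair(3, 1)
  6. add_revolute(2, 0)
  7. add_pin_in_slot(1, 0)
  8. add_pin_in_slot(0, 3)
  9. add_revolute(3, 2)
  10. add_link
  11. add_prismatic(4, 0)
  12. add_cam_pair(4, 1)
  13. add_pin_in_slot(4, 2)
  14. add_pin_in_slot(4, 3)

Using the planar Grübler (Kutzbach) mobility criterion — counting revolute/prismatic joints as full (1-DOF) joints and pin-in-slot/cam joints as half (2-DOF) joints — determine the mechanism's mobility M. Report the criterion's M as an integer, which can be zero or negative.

[1;0;0] (link 0 is ground)
L+ [2;0;0]
L+ [3;0;0]
PS(2,1)∈J2 [3;0;1]
L+ [4;0;1]
C(3,1)∈J2 [4;0;2]
R(2,0)∈J1 [4;1;2]
PS(1,0)∈J2 [4;1;3]
PS(0,3)∈J2 [4;1;4]
R(3,2)∈J1 [4;2;4]
L+ [5;2;4]
P(4,0)∈J1 [5;3;4]
C(4,1)∈J2 [5;3;5]
PS(4,2)∈J2 [5;3;6]
PS(4,3)∈J2 [5;3;7]
mobility = 12 − 6 − 7 = -1

M = -1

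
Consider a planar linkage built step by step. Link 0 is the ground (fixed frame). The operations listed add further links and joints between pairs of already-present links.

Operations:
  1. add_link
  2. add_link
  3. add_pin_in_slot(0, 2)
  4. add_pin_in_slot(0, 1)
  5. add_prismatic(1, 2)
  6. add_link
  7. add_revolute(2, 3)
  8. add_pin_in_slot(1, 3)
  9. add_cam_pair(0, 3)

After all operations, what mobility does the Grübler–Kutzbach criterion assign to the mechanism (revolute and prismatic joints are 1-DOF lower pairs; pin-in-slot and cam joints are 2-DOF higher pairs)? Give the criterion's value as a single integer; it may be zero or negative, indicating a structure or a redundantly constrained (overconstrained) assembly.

M = 1

[1;0;0] (link 0 is ground)
L+ [2;0;0]
L+ [3;0;0]
PS(0,2)∈J2 [3;0;1]
PS(0,1)∈J2 [3;0;2]
P(1,2)∈J1 [3;1;2]
L+ [4;1;2]
R(2,3)∈J1 [4;2;2]
PS(1,3)∈J2 [4;2;3]
C(0,3)∈J2 [4;2;4]
mobility = 9 − 4 − 4 = 1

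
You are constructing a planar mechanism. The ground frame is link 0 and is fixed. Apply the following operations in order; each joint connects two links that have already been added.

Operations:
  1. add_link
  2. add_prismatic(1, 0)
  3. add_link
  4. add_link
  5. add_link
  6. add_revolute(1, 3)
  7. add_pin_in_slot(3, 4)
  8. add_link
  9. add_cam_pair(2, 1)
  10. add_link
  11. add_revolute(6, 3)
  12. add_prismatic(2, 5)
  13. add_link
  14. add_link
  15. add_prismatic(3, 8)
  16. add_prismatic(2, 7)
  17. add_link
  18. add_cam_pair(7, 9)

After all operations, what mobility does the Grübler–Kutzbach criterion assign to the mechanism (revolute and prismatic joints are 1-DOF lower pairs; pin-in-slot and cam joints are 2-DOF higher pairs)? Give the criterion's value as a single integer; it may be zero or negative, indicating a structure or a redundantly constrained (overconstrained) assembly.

L=1 J1=0 J2=0
add link → L=2 J1=0 J2=0
P@1,0 dof=1 J1 → L=2 J1=1 J2=0
add link → L=3 J1=1 J2=0
add link → L=4 J1=1 J2=0
add link → L=5 J1=1 J2=0
R@1,3 dof=1 J1 → L=5 J1=2 J2=0
PS@3,4 dof=2 J2 → L=5 J1=2 J2=1
add link → L=6 J1=2 J2=1
C@2,1 dof=2 J2 → L=6 J1=2 J2=2
add link → L=7 J1=2 J2=2
R@6,3 dof=1 J1 → L=7 J1=3 J2=2
P@2,5 dof=1 J1 → L=7 J1=4 J2=2
add link → L=8 J1=4 J2=2
add link → L=9 J1=4 J2=2
P@3,8 dof=1 J1 → L=9 J1=5 J2=2
P@2,7 dof=1 J1 → L=9 J1=6 J2=2
add link → L=10 J1=6 J2=2
C@7,9 dof=2 J2 → L=10 J1=6 J2=3
M=3(L−1)−2J1−J2=3·9−2·6−3=12

M = 12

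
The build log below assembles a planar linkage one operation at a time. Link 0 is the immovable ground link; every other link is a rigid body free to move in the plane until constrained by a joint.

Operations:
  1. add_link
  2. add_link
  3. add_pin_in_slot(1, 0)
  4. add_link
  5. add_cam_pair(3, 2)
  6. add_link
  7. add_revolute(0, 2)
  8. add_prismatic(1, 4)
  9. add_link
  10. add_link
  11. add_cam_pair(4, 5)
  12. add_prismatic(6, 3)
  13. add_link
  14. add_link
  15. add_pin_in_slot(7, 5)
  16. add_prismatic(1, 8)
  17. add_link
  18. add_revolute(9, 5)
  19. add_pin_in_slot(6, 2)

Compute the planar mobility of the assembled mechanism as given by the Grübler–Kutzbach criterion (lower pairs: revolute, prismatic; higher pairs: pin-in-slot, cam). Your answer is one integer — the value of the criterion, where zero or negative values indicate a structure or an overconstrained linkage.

M = 12

(L,J1,J2)=(1,0,0); link0 fixed
link1: (2,0,0)
link2: (3,0,0)
PS 1-0 [J2]: (3,0,1)
link3: (4,0,1)
C 3-2 [J2]: (4,0,2)
link4: (5,0,2)
R 0-2 [J1]: (5,1,2)
P 1-4 [J1]: (5,2,2)
link5: (6,2,2)
link6: (7,2,2)
C 4-5 [J2]: (7,2,3)
P 6-3 [J1]: (7,3,3)
link7: (8,3,3)
link8: (9,3,3)
PS 7-5 [J2]: (9,3,4)
P 1-8 [J1]: (9,4,4)
link9: (10,4,4)
R 9-5 [J1]: (10,5,4)
PS 6-2 [J2]: (10,5,5)
Grübler: 3·9 − 2·5 − 5 = 12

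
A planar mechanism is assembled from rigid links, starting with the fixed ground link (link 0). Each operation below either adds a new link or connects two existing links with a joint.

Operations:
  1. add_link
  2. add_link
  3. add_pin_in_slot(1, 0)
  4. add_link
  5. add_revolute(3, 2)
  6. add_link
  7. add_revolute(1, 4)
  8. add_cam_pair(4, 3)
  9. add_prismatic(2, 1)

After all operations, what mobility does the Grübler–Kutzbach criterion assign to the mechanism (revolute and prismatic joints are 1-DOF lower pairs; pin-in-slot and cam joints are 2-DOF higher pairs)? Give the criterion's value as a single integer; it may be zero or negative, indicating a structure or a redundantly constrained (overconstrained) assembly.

M = 4

ground; <1,0,0>
#1 <2,0,0>
#2 <3,0,0>
PS:1↔0 J2 <3,0,1>
#3 <4,0,1>
R:3↔2 J1 <4,1,1>
#4 <5,1,1>
R:1↔4 J1 <5,2,1>
C:4↔3 J2 <5,2,2>
P:2↔1 J1 <5,3,2>
3×4 − 2×3 − 1×2 = 4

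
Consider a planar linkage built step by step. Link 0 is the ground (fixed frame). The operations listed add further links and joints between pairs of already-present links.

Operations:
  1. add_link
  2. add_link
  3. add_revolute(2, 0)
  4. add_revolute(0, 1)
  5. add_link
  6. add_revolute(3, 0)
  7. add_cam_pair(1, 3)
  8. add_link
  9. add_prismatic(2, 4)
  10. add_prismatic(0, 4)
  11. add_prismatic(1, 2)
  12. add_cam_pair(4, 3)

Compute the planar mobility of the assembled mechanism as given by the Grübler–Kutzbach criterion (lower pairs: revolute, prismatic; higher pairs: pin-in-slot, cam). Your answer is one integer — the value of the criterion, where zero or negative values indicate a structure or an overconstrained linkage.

[1;0;0] (link 0 is ground)
L+ [2;0;0]
L+ [3;0;0]
R(2,0)∈J1 [3;1;0]
R(0,1)∈J1 [3;2;0]
L+ [4;2;0]
R(3,0)∈J1 [4;3;0]
C(1,3)∈J2 [4;3;1]
L+ [5;3;1]
P(2,4)∈J1 [5;4;1]
P(0,4)∈J1 [5;5;1]
P(1,2)∈J1 [5;6;1]
C(4,3)∈J2 [5;6;2]
mobility = 12 − 12 − 2 = -2

M = -2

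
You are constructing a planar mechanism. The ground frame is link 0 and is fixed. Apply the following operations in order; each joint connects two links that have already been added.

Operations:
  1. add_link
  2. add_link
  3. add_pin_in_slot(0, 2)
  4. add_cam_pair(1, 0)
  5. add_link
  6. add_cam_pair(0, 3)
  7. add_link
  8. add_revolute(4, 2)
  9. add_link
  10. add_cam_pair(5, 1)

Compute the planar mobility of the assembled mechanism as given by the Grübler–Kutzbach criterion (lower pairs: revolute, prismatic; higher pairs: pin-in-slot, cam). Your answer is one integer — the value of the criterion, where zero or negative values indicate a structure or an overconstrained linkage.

(L,J1,J2)=(1,0,0); link0 fixed
link1: (2,0,0)
link2: (3,0,0)
PS 0-2 [J2]: (3,0,1)
C 1-0 [J2]: (3,0,2)
link3: (4,0,2)
C 0-3 [J2]: (4,0,3)
link4: (5,0,3)
R 4-2 [J1]: (5,1,3)
link5: (6,1,3)
C 5-1 [J2]: (6,1,4)
Grübler: 3·5 − 2·1 − 4 = 9

M = 9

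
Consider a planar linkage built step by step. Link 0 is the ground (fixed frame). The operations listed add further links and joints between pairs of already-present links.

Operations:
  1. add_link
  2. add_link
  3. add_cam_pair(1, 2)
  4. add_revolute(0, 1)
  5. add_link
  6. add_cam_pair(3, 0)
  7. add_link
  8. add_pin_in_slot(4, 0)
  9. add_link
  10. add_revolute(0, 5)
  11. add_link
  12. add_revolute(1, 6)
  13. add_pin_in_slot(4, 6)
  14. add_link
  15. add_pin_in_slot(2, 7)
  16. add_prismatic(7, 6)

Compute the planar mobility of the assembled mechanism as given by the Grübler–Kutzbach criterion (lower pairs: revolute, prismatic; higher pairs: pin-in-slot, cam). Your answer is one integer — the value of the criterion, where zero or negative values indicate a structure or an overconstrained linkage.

M = 8

L=1 J1=0 J2=0
add link → L=2 J1=0 J2=0
add link → L=3 J1=0 J2=0
C@1,2 dof=2 J2 → L=3 J1=0 J2=1
R@0,1 dof=1 J1 → L=3 J1=1 J2=1
add link → L=4 J1=1 J2=1
C@3,0 dof=2 J2 → L=4 J1=1 J2=2
add link → L=5 J1=1 J2=2
PS@4,0 dof=2 J2 → L=5 J1=1 J2=3
add link → L=6 J1=1 J2=3
R@0,5 dof=1 J1 → L=6 J1=2 J2=3
add link → L=7 J1=2 J2=3
R@1,6 dof=1 J1 → L=7 J1=3 J2=3
PS@4,6 dof=2 J2 → L=7 J1=3 J2=4
add link → L=8 J1=3 J2=4
PS@2,7 dof=2 J2 → L=8 J1=3 J2=5
P@7,6 dof=1 J1 → L=8 J1=4 J2=5
M=3(L−1)−2J1−J2=3·7−2·4−5=8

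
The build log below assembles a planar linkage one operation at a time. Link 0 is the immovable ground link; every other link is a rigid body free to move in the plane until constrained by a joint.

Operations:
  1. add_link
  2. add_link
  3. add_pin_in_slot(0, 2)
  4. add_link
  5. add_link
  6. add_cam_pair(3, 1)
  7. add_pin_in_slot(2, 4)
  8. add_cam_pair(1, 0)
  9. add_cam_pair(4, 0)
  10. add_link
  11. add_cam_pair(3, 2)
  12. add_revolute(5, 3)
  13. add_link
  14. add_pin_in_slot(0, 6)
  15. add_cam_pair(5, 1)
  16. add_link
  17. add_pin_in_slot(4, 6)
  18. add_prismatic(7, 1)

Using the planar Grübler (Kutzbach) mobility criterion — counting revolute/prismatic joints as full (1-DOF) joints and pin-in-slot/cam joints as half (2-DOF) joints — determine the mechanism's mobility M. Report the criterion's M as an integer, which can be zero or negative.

ground; <1,0,0>
#1 <2,0,0>
#2 <3,0,0>
PS:0↔2 J2 <3,0,1>
#3 <4,0,1>
#4 <5,0,1>
C:3↔1 J2 <5,0,2>
PS:2↔4 J2 <5,0,3>
C:1↔0 J2 <5,0,4>
C:4↔0 J2 <5,0,5>
#5 <6,0,5>
C:3↔2 J2 <6,0,6>
R:5↔3 J1 <6,1,6>
#6 <7,1,6>
PS:0↔6 J2 <7,1,7>
C:5↔1 J2 <7,1,8>
#7 <8,1,8>
PS:4↔6 J2 <8,1,9>
P:7↔1 J1 <8,2,9>
3×7 − 2×2 − 1×9 = 8

M = 8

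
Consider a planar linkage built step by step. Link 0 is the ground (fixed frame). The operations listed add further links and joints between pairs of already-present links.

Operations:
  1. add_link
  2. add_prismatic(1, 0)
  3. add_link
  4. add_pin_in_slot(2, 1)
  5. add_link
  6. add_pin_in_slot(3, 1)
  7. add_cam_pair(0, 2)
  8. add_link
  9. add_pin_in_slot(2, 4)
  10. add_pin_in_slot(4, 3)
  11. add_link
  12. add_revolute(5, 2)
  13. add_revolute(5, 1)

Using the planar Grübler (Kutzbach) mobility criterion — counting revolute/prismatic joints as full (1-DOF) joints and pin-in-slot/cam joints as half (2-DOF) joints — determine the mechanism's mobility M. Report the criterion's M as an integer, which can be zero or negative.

M = 4

ground; <1,0,0>
#1 <2,0,0>
P:1↔0 J1 <2,1,0>
#2 <3,1,0>
PS:2↔1 J2 <3,1,1>
#3 <4,1,1>
PS:3↔1 J2 <4,1,2>
C:0↔2 J2 <4,1,3>
#4 <5,1,3>
PS:2↔4 J2 <5,1,4>
PS:4↔3 J2 <5,1,5>
#5 <6,1,5>
R:5↔2 J1 <6,2,5>
R:5↔1 J1 <6,3,5>
3×5 − 2×3 − 1×5 = 4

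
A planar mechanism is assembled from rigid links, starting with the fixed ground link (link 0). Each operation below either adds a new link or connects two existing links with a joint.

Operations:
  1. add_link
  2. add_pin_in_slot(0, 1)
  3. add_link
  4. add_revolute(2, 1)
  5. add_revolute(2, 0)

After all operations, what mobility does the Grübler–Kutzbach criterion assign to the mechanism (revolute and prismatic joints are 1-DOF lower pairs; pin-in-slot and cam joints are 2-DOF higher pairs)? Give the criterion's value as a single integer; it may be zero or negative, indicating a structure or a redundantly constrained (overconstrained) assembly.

M = 1

[1;0;0] (link 0 is ground)
L+ [2;0;0]
PS(0,1)∈J2 [2;0;1]
L+ [3;0;1]
R(2,1)∈J1 [3;1;1]
R(2,0)∈J1 [3;2;1]
mobility = 6 − 4 − 1 = 1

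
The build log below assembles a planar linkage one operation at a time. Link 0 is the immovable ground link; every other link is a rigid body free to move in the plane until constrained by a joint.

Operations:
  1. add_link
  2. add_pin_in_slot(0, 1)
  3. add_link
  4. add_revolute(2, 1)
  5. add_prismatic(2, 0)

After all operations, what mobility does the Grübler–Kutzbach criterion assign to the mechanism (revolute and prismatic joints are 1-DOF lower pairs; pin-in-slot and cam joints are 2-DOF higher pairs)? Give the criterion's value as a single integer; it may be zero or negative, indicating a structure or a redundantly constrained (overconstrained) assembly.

M = 1

L=1 J1=0 J2=0
add link → L=2 J1=0 J2=0
PS@0,1 dof=2 J2 → L=2 J1=0 J2=1
add link → L=3 J1=0 J2=1
R@2,1 dof=1 J1 → L=3 J1=1 J2=1
P@2,0 dof=1 J1 → L=3 J1=2 J2=1
M=3(L−1)−2J1−J2=3·2−2·2−1=1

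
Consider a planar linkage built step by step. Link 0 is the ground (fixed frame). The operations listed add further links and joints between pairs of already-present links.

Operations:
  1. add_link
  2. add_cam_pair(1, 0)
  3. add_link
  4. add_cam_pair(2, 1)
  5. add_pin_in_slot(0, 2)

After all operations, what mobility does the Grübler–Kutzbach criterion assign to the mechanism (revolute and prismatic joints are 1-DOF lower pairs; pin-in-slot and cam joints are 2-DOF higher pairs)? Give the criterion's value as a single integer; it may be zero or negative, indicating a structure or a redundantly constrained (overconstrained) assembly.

M = 3

link 0 = ground. State L|J1|J2 = 1|0|0
+link1  2|0|0
C(1,0) f=2→J2  2|0|1
+link2  3|0|1
C(2,1) f=2→J2  3|0|2
PS(0,2) f=2→J2  3|0|3
M = 3(3−1)−2·0−3 = 6−0−3 = 3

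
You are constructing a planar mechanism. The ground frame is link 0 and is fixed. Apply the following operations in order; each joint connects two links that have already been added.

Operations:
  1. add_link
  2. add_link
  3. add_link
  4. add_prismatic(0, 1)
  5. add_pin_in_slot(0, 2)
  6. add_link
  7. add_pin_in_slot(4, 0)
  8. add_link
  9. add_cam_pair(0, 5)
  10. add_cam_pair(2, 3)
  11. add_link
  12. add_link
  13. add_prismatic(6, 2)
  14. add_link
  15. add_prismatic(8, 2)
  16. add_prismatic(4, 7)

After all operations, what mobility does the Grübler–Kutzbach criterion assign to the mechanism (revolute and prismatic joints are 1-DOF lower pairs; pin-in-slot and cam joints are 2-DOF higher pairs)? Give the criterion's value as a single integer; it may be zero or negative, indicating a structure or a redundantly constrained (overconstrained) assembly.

M = 12

[1;0;0] (link 0 is ground)
L+ [2;0;0]
L+ [3;0;0]
L+ [4;0;0]
P(0,1)∈J1 [4;1;0]
PS(0,2)∈J2 [4;1;1]
L+ [5;1;1]
PS(4,0)∈J2 [5;1;2]
L+ [6;1;2]
C(0,5)∈J2 [6;1;3]
C(2,3)∈J2 [6;1;4]
L+ [7;1;4]
L+ [8;1;4]
P(6,2)∈J1 [8;2;4]
L+ [9;2;4]
P(8,2)∈J1 [9;3;4]
P(4,7)∈J1 [9;4;4]
mobility = 24 − 8 − 4 = 12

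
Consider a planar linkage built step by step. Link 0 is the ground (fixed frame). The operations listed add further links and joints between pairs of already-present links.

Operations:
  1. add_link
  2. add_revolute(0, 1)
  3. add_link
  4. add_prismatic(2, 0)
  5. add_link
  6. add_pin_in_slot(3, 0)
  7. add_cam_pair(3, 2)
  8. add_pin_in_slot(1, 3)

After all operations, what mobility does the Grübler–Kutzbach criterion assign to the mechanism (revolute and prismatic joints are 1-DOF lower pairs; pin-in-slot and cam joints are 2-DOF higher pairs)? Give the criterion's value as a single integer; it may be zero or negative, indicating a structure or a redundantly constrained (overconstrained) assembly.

L=1 J1=0 J2=0
add link → L=2 J1=0 J2=0
R@0,1 dof=1 J1 → L=2 J1=1 J2=0
add link → L=3 J1=1 J2=0
P@2,0 dof=1 J1 → L=3 J1=2 J2=0
add link → L=4 J1=2 J2=0
PS@3,0 dof=2 J2 → L=4 J1=2 J2=1
C@3,2 dof=2 J2 → L=4 J1=2 J2=2
PS@1,3 dof=2 J2 → L=4 J1=2 J2=3
M=3(L−1)−2J1−J2=3·3−2·2−3=2

M = 2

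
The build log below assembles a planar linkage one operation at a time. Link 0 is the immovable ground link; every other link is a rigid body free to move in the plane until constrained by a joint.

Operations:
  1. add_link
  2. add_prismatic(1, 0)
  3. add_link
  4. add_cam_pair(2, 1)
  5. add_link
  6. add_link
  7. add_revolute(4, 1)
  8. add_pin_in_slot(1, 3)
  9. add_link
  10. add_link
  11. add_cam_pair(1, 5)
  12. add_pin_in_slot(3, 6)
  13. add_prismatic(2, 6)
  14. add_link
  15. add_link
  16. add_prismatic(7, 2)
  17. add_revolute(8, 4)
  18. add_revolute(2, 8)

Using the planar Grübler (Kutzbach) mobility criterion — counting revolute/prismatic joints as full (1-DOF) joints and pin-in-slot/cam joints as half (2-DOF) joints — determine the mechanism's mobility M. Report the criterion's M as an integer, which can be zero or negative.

M = 8

L=1 J1=0 J2=0
add link → L=2 J1=0 J2=0
P@1,0 dof=1 J1 → L=2 J1=1 J2=0
add link → L=3 J1=1 J2=0
C@2,1 dof=2 J2 → L=3 J1=1 J2=1
add link → L=4 J1=1 J2=1
add link → L=5 J1=1 J2=1
R@4,1 dof=1 J1 → L=5 J1=2 J2=1
PS@1,3 dof=2 J2 → L=5 J1=2 J2=2
add link → L=6 J1=2 J2=2
add link → L=7 J1=2 J2=2
C@1,5 dof=2 J2 → L=7 J1=2 J2=3
PS@3,6 dof=2 J2 → L=7 J1=2 J2=4
P@2,6 dof=1 J1 → L=7 J1=3 J2=4
add link → L=8 J1=3 J2=4
add link → L=9 J1=3 J2=4
P@7,2 dof=1 J1 → L=9 J1=4 J2=4
R@8,4 dof=1 J1 → L=9 J1=5 J2=4
R@2,8 dof=1 J1 → L=9 J1=6 J2=4
M=3(L−1)−2J1−J2=3·8−2·6−4=8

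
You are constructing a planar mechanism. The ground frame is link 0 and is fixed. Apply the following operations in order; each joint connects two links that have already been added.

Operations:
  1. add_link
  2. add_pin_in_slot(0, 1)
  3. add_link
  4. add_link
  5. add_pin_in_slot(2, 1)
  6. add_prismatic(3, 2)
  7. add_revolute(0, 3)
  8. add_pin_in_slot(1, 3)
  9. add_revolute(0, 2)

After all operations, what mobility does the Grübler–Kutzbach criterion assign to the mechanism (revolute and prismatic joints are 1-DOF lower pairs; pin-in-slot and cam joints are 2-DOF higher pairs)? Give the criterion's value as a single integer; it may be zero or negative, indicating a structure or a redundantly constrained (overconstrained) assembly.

M = 0

L=1 J1=0 J2=0
add link → L=2 J1=0 J2=0
PS@0,1 dof=2 J2 → L=2 J1=0 J2=1
add link → L=3 J1=0 J2=1
add link → L=4 J1=0 J2=1
PS@2,1 dof=2 J2 → L=4 J1=0 J2=2
P@3,2 dof=1 J1 → L=4 J1=1 J2=2
R@0,3 dof=1 J1 → L=4 J1=2 J2=2
PS@1,3 dof=2 J2 → L=4 J1=2 J2=3
R@0,2 dof=1 J1 → L=4 J1=3 J2=3
M=3(L−1)−2J1−J2=3·3−2·3−3=0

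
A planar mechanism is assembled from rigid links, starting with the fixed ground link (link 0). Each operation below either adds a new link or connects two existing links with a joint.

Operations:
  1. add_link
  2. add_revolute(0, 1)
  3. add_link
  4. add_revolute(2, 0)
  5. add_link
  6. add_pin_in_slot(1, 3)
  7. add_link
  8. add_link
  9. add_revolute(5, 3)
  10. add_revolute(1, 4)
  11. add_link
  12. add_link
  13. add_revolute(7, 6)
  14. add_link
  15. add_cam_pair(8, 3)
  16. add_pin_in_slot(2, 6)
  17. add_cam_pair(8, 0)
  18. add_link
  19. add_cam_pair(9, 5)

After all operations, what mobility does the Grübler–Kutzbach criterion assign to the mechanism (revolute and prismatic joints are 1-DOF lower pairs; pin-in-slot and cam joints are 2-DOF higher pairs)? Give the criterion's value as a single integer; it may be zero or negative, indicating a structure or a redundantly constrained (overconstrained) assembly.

M = 12

[1;0;0] (link 0 is ground)
L+ [2;0;0]
R(0,1)∈J1 [2;1;0]
L+ [3;1;0]
R(2,0)∈J1 [3;2;0]
L+ [4;2;0]
PS(1,3)∈J2 [4;2;1]
L+ [5;2;1]
L+ [6;2;1]
R(5,3)∈J1 [6;3;1]
R(1,4)∈J1 [6;4;1]
L+ [7;4;1]
L+ [8;4;1]
R(7,6)∈J1 [8;5;1]
L+ [9;5;1]
C(8,3)∈J2 [9;5;2]
PS(2,6)∈J2 [9;5;3]
C(8,0)∈J2 [9;5;4]
L+ [10;5;4]
C(9,5)∈J2 [10;5;5]
mobility = 27 − 10 − 5 = 12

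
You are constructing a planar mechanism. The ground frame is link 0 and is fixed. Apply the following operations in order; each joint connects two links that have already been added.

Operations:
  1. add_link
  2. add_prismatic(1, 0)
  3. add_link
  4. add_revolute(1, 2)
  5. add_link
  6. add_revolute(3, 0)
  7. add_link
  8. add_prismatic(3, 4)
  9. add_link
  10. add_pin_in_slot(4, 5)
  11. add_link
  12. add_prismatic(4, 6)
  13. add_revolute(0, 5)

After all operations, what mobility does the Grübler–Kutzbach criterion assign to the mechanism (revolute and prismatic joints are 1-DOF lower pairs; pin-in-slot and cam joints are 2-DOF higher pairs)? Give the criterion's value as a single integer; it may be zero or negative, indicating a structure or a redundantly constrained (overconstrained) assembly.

[1;0;0] (link 0 is ground)
L+ [2;0;0]
P(1,0)∈J1 [2;1;0]
L+ [3;1;0]
R(1,2)∈J1 [3;2;0]
L+ [4;2;0]
R(3,0)∈J1 [4;3;0]
L+ [5;3;0]
P(3,4)∈J1 [5;4;0]
L+ [6;4;0]
PS(4,5)∈J2 [6;4;1]
L+ [7;4;1]
P(4,6)∈J1 [7;5;1]
R(0,5)∈J1 [7;6;1]
mobility = 18 − 12 − 1 = 5

M = 5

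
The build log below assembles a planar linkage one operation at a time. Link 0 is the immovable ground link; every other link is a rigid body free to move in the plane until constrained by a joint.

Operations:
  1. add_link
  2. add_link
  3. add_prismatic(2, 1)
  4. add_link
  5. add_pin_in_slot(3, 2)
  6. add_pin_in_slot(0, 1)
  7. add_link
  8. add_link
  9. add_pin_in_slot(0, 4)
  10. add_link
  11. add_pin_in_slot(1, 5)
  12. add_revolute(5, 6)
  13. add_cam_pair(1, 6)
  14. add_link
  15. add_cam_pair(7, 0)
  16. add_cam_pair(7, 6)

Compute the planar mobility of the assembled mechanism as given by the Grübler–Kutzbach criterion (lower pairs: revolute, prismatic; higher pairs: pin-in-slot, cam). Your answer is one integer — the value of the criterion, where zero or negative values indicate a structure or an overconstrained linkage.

M = 10

L=1 J1=0 J2=0
add link → L=2 J1=0 J2=0
add link → L=3 J1=0 J2=0
P@2,1 dof=1 J1 → L=3 J1=1 J2=0
add link → L=4 J1=1 J2=0
PS@3,2 dof=2 J2 → L=4 J1=1 J2=1
PS@0,1 dof=2 J2 → L=4 J1=1 J2=2
add link → L=5 J1=1 J2=2
add link → L=6 J1=1 J2=2
PS@0,4 dof=2 J2 → L=6 J1=1 J2=3
add link → L=7 J1=1 J2=3
PS@1,5 dof=2 J2 → L=7 J1=1 J2=4
R@5,6 dof=1 J1 → L=7 J1=2 J2=4
C@1,6 dof=2 J2 → L=7 J1=2 J2=5
add link → L=8 J1=2 J2=5
C@7,0 dof=2 J2 → L=8 J1=2 J2=6
C@7,6 dof=2 J2 → L=8 J1=2 J2=7
M=3(L−1)−2J1−J2=3·7−2·2−7=10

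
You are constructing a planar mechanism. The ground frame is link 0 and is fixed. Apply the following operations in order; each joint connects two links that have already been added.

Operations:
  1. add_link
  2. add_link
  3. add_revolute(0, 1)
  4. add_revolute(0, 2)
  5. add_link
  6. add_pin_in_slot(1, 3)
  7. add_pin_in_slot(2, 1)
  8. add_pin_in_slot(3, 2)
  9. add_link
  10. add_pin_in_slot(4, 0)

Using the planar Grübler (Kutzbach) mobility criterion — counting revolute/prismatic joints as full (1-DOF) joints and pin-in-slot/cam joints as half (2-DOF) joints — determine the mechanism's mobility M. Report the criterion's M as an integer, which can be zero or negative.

(L,J1,J2)=(1,0,0); link0 fixed
link1: (2,0,0)
link2: (3,0,0)
R 0-1 [J1]: (3,1,0)
R 0-2 [J1]: (3,2,0)
link3: (4,2,0)
PS 1-3 [J2]: (4,2,1)
PS 2-1 [J2]: (4,2,2)
PS 3-2 [J2]: (4,2,3)
link4: (5,2,3)
PS 4-0 [J2]: (5,2,4)
Grübler: 3·4 − 2·2 − 4 = 4

M = 4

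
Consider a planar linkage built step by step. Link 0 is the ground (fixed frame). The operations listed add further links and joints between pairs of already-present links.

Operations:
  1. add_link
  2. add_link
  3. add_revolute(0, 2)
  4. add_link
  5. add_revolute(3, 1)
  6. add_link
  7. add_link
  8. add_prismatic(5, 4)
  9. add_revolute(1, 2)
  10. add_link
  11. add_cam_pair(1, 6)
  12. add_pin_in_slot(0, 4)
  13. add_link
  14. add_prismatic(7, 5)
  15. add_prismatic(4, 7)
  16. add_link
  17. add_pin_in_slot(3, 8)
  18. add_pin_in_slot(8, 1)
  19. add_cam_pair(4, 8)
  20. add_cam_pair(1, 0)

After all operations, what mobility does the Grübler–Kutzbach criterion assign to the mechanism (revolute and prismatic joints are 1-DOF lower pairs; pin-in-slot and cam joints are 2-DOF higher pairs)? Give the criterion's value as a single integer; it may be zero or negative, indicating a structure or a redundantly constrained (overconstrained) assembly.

ground; <1,0,0>
#1 <2,0,0>
#2 <3,0,0>
R:0↔2 J1 <3,1,0>
#3 <4,1,0>
R:3↔1 J1 <4,2,0>
#4 <5,2,0>
#5 <6,2,0>
P:5↔4 J1 <6,3,0>
R:1↔2 J1 <6,4,0>
#6 <7,4,0>
C:1↔6 J2 <7,4,1>
PS:0↔4 J2 <7,4,2>
#7 <8,4,2>
P:7↔5 J1 <8,5,2>
P:4↔7 J1 <8,6,2>
#8 <9,6,2>
PS:3↔8 J2 <9,6,3>
PS:8↔1 J2 <9,6,4>
C:4↔8 J2 <9,6,5>
C:1↔0 J2 <9,6,6>
3×8 − 2×6 − 1×6 = 6

M = 6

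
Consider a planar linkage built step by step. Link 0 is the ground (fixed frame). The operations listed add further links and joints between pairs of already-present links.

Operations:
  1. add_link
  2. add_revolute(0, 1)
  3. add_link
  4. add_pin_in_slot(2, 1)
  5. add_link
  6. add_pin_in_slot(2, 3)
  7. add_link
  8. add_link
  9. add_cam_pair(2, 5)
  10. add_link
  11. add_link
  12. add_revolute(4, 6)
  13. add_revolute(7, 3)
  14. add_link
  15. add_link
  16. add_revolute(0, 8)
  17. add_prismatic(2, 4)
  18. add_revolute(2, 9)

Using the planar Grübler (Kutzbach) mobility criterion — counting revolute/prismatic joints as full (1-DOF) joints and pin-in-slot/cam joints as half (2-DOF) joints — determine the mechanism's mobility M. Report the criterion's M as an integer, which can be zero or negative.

M = 12

L=1 J1=0 J2=0
add link → L=2 J1=0 J2=0
R@0,1 dof=1 J1 → L=2 J1=1 J2=0
add link → L=3 J1=1 J2=0
PS@2,1 dof=2 J2 → L=3 J1=1 J2=1
add link → L=4 J1=1 J2=1
PS@2,3 dof=2 J2 → L=4 J1=1 J2=2
add link → L=5 J1=1 J2=2
add link → L=6 J1=1 J2=2
C@2,5 dof=2 J2 → L=6 J1=1 J2=3
add link → L=7 J1=1 J2=3
add link → L=8 J1=1 J2=3
R@4,6 dof=1 J1 → L=8 J1=2 J2=3
R@7,3 dof=1 J1 → L=8 J1=3 J2=3
add link → L=9 J1=3 J2=3
add link → L=10 J1=3 J2=3
R@0,8 dof=1 J1 → L=10 J1=4 J2=3
P@2,4 dof=1 J1 → L=10 J1=5 J2=3
R@2,9 dof=1 J1 → L=10 J1=6 J2=3
M=3(L−1)−2J1−J2=3·9−2·6−3=12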